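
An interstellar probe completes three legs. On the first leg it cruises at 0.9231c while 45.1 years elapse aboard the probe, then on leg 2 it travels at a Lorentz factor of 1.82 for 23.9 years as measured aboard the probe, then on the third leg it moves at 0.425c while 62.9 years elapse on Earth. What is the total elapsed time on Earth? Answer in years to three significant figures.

Leg 1: γ = 1/√(1 − 0.9231²) = 1/√0.1479 = 2.600; Δt_1 = 2.600 × 45.1 = 117.3 years.
Leg 2: γ = 1.82; Δt_2 = 1.820 × 23.9 = 43.50 years.
Leg 3: 62.9 years is already measured on Earth.
Total: 117.3 + 43.50 + 62.90 years.

Δt = 224 years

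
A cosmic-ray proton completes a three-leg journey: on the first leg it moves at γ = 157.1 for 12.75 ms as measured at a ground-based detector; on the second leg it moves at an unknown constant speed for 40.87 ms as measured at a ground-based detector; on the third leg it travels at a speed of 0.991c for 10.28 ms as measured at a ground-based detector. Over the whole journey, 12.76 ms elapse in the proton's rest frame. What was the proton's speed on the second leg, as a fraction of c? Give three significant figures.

β = 0.961

Leg 1: γ = 157.1; τ_1 = 12.75/157.1 = 0.08116 ms.
Leg 2: speed unknown; τ_2 = 40.87/γ_2.
Leg 3: γ = 1/√(1 − 0.991²) = 1/√0.01792 = 7.470; τ_3 = 10.28/7.470 = 1.376 ms.
Total proper time: 0.08116 + τ_2 + 1.376 = 12.76, so τ_2 = 12.76 − 1.457 = 11.30 ms.
γ_2 = 40.87/11.30 = 3.616; β = √(1 − 1/γ²) = √0.9235.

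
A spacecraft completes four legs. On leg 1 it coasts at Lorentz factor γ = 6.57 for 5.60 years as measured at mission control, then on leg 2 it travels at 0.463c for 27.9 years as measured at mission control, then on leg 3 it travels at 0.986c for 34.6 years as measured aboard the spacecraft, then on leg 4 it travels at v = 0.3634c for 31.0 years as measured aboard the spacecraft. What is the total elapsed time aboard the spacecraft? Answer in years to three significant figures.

τ = 91.2 years

Leg 1: γ = 6.57; τ_1 = 5.60/6.570 = 0.8524 years.
Leg 2: γ = 1/√(1 − 0.463²) = 1/√0.7856 = 1.128; τ_2 = 27.9/1.128 = 24.73 years.
Leg 3: 34.6 years is already measured aboard the spacecraft.
Leg 4: 31.0 years is already measured aboard the spacecraft.
Total: 0.8524 + 24.73 + 34.60 + 31.00 years.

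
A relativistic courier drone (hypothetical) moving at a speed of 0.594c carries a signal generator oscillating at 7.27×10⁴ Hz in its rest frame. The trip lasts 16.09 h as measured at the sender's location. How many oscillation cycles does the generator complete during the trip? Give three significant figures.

N = 3.39×10⁹

γ = 1/√(1 − 0.594²) = 1/√0.6472 = 1.243
The oscillator's own cycle count is N = f × τ where τ is the proper time aboard the drone. τ = Δt/γ = 16.09/1.243 = 12.94 h = 4.660×10⁴ s.
N = 7.27×10⁴ × 4.660×10⁴ = 3.388×10⁹.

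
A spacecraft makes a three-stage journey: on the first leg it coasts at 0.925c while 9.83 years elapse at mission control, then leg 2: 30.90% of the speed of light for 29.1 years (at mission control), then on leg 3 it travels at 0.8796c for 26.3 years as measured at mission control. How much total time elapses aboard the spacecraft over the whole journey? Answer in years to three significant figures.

τ = 43.9 years

Leg 1: γ = 1/√(1 − 0.925²) = 1/√0.1444 = 2.632; τ_1 = 9.83/2.632 = 3.735 years.
Leg 2: β = 0.3090; γ = 1/√(1 − 0.3090²) = 1/√0.9045 = 1.051; τ_2 = 29.1/1.051 = 27.68 years.
Leg 3: γ = 1/√(1 − 0.8796²) = 1/√0.2263 = 2.102; τ_3 = 26.3/2.102 = 12.51 years.
Total: 3.735 + 27.68 + 12.51 years.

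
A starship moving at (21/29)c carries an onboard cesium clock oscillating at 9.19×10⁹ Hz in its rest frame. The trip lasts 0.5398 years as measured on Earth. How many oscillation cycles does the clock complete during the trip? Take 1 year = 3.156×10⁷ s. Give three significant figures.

N = 1.08×10¹⁷

γ = 1/√(1 − (21/29)²) = 29/20 = 1.450
The oscillator's own cycle count is N = f × τ where τ is the proper time on the ship. τ = Δt/γ = 0.5398/1.450 = 0.3723 years = 1.175×10⁷ s.
N = 9.19×10⁹ × 1.175×10⁷ = 1.080×10¹⁷.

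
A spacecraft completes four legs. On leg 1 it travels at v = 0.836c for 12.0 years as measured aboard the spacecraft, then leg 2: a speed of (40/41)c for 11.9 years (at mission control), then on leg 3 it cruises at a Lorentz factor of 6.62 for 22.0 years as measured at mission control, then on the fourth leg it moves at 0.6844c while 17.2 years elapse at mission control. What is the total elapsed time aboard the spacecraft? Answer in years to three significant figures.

Leg 1: 12.0 years is already measured aboard the spacecraft.
Leg 2: γ = 1/√(1 − (40/41)²) = 41/9 ≈ 4.556; τ_2 = 11.9/4.556 = 2.612 years.
Leg 3: γ = 6.62; τ_3 = 22.0/6.620 = 3.323 years.
Leg 4: γ = 1/√(1 − 0.6844²) = 1/√0.5316 = 1.372; τ_4 = 17.2/1.372 = 12.54 years.
Total: 12.00 + 2.612 + 3.323 + 12.54 years.

τ = 30.5 years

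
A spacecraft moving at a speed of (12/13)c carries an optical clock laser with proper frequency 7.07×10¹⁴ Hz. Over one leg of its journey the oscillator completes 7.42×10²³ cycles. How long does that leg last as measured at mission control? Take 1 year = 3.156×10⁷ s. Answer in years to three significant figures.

γ = 1/√(1 − (12/13)²) = 13/5 = 2.600
Proper time for N cycles: τ = N/f = 7.42×10²³/(7.07×10¹⁴) = 1.050×10⁹ s = 33.25 years.
Lab-frame duration Δt = γτ = 2.600 × 33.25 = 86.46 years.

Δt = 86.5 years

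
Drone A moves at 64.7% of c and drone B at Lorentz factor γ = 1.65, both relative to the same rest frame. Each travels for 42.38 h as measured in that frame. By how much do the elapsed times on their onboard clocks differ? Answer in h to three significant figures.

A: β = 0.647; γ = 1/√(1 − 0.647²) = 1/√0.5814 = 1.311; τ_A = 42.38/1.311 = 32.31 h.
B: γ = 1.65; τ_B = 42.38/1.650 = 25.68 h.

|τ_A − τ_B| = 6.63 h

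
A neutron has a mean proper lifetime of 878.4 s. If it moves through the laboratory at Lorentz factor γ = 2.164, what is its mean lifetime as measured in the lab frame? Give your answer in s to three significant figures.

Δt = 1900 s

γ = 2.164
The rest-frame lifetime is the proper time; the lab measures the dilated interval Δt = γτ₀ = 2.164 × 878.4 s.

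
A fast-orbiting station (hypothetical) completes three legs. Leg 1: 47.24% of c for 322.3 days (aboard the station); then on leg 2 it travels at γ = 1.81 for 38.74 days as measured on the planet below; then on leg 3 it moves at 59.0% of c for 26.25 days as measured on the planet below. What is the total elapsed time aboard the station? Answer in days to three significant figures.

τ = 365 days

Leg 1: 322.3 days is already measured aboard the station.
Leg 2: γ = 1.81; τ_2 = 38.74/1.810 = 21.40 days.
Leg 3: β = 0.590; γ = 1/√(1 − 0.590²) = 1/√0.6519 = 1.239; τ_3 = 26.25/1.239 = 21.19 days.
Total: 322.3 + 21.40 + 21.19 days.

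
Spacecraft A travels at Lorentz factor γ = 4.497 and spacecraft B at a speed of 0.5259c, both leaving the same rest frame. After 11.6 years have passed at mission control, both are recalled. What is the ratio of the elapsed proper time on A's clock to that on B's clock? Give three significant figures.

A: γ = 4.497. B: γ = 1/√(1 − 0.5259²) = 1/√0.7234 = 1.176.
τ_A/τ_B = γ_B/γ_A = 1.176/4.497 = 0.2614, so τ_A/τ_B = 0.2614.

τ_A/τ_B = 0.261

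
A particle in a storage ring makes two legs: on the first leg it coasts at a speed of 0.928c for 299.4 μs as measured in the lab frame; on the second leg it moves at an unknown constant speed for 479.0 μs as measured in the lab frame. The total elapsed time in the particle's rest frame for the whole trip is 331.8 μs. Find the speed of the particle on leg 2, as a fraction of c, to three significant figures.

β = 0.888

Leg 1: γ = 1/√(1 − 0.928²) = 1/√0.1388 = 2.684; τ_1 = 299.4/2.684 = 111.6 μs.
Leg 2: speed unknown; τ_2 = 479.0/γ_2.
Total proper time: 111.6 + τ_2 = 331.8, so τ_2 = 331.8 − 111.6 = 220.2 μs.
γ_2 = 479.0/220.2 = 2.175; β = √(1 − 1/γ²) = √0.7886.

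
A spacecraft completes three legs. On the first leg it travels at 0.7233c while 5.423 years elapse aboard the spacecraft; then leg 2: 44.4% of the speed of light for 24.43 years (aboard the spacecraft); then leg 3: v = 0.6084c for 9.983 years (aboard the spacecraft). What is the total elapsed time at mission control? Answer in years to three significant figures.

Δt = 47.7 years

Leg 1: γ = 1/√(1 − 0.7233²) = 1/√0.4768 = 1.448; Δt_1 = 1.448 × 5.423 = 7.853 years.
Leg 2: β = 0.444; γ = 1/√(1 − 0.444²) = 1/√0.8029 = 1.116; Δt_2 = 1.116 × 24.43 = 27.26 years.
Leg 3: γ = 1/√(1 − 0.6084²) = 1/√0.6298 = 1.260; Δt_3 = 1.260 × 9.983 = 12.58 years.
Total: 7.853 + 27.26 + 12.58 years.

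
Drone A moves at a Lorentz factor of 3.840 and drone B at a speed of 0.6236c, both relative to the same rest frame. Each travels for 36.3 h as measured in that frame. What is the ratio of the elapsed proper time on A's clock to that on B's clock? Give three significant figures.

τ_A/τ_B = 0.333

A: γ = 3.840. B: γ = 1/√(1 − 0.6236²) = 1/√0.6111 = 1.279.
τ_A/τ_B = γ_B/γ_A = 1.279/3.840 = 0.3331, so τ_A/τ_B = 0.3331.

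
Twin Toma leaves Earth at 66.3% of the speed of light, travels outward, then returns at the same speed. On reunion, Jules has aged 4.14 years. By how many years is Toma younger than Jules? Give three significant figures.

Δt − τ = 1.04 years

β = 0.663; γ = 1/√(1 − 0.663²) = 1/√0.5604 = 1.336
Toma's elapsed proper time: τ = 4.14/1.336 = 3.099 years.
Age gap = Δt − τ = 4.14 − 3.099 years.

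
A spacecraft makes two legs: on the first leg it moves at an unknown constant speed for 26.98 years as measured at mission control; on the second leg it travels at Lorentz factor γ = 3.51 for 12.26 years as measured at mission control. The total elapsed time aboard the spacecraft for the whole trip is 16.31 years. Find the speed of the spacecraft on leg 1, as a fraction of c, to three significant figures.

Leg 1: speed unknown; τ_1 = 26.98/γ_1.
Leg 2: γ = 3.51; τ_2 = 12.26/3.510 = 3.493 years.
Total proper time: τ_1 + 3.493 = 16.31, so τ_1 = 16.31 − 3.493 = 12.82 years.
γ_1 = 26.98/12.82 = 2.105; β = √(1 − 1/γ²) = √0.7743.

β = 0.880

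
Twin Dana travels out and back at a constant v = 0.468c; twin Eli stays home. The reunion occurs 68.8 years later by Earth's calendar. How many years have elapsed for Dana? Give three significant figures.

γ = 1/√(1 − 0.468²) = 1/√0.7810 = 1.132
Dana's clock measures proper time along the trip: τ = Δt/γ = 68.8/1.132 years.

τ = 60.8 years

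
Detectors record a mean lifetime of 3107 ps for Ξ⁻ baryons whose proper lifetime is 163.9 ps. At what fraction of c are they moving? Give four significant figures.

v = 0.9986c

γ = Δt/τ₀ = 3107/163.9 = 18.96
β = √(1 − 1/γ²) = √(1 − 0.002783) = √0.9972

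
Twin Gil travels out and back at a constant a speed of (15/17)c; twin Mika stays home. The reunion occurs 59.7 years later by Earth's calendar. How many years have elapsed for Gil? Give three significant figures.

τ = 28.1 years

γ = 1/√(1 − (15/17)²) = 17/8 = 2.125
Gil's clock measures proper time along the trip: τ = Δt/γ = 59.7/2.125 years.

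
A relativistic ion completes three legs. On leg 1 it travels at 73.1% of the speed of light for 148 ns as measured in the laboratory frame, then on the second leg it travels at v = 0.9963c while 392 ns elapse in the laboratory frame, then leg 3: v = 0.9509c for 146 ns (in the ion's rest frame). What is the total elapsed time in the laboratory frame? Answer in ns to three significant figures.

Leg 1: 148 ns is already measured in the laboratory frame.
Leg 2: 392 ns is already measured in the laboratory frame.
Leg 3: γ = 1/√(1 − 0.9509²) = 1/√0.09579 = 3.231; Δt_3 = 3.231 × 146 = 471.7 ns.
Total: 148.0 + 392.0 + 471.7 ns.

Δt = 1010 ns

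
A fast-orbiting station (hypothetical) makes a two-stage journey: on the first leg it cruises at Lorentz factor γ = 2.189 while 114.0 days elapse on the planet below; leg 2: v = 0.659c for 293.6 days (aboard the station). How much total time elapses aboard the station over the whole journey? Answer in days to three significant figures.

τ = 346 days

Leg 1: γ = 2.189; τ_1 = 114.0/2.189 = 52.08 days.
Leg 2: 293.6 days is already measured aboard the station.
Total: 52.08 + 293.6 days.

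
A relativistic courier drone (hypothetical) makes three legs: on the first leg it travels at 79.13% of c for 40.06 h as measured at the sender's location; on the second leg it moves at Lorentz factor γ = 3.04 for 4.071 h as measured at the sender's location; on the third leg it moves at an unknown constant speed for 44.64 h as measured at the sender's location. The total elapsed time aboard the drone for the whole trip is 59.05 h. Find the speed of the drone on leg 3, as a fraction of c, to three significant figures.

β = 0.668

Leg 1: β = 0.7913; γ = 1/√(1 − 0.7913²) = 1/√0.3738 = 1.636; τ_1 = 40.06/1.636 = 24.49 h.
Leg 2: γ = 3.04; τ_2 = 4.071/3.040 = 1.339 h.
Leg 3: speed unknown; τ_3 = 44.64/γ_3.
Total proper time: 24.49 + 1.339 + τ_3 = 59.05, so τ_3 = 59.05 − 25.83 = 33.22 h.
γ_3 = 44.64/33.22 = 1.344; β = √(1 − 1/γ²) = √0.4463.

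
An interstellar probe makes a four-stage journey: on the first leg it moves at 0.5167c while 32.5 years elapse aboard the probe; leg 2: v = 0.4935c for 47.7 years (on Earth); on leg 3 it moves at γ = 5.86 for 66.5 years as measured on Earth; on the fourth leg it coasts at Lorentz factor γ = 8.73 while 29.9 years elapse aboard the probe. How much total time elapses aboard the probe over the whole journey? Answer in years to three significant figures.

Leg 1: 32.5 years is already measured aboard the probe.
Leg 2: γ = 1/√(1 − 0.4935²) = 1/√0.7565 = 1.150; τ_2 = 47.7/1.150 = 41.49 years.
Leg 3: γ = 5.86; τ_3 = 66.5/5.860 = 11.35 years.
Leg 4: 29.9 years is already measured aboard the probe.
Total: 32.50 + 41.49 + 11.35 + 29.90 years.

τ = 115 years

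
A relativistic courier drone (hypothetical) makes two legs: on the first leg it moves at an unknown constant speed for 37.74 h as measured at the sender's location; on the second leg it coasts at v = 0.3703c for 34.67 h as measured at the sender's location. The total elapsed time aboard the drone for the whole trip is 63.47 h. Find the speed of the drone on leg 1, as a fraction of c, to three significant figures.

Leg 1: speed unknown; τ_1 = 37.74/γ_1.
Leg 2: γ = 1/√(1 − 0.3703²) = 1/√0.8629 = 1.077; τ_2 = 34.67/1.077 = 32.21 h.
Total proper time: τ_1 + 32.21 = 63.47, so τ_1 = 63.47 − 32.21 = 31.26 h.
γ_1 = 37.74/31.26 = 1.207; β = √(1 − 1/γ²) = √0.3137.

β = 0.560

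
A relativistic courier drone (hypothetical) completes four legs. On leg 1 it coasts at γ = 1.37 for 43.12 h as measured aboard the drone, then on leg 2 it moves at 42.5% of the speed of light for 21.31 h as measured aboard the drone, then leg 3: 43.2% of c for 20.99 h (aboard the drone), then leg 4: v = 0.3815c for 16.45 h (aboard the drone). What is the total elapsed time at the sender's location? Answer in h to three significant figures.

Δt = 124 h

Leg 1: γ = 1.37; Δt_1 = 1.370 × 43.12 = 59.07 h.
Leg 2: β = 0.425; γ = 1/√(1 − 0.425²) = 1/√0.8194 = 1.105; Δt_2 = 1.105 × 21.31 = 23.54 h.
Leg 3: β = 0.432; γ = 1/√(1 − 0.432²) = 1/√0.8134 = 1.109; Δt_3 = 1.109 × 20.99 = 23.27 h.
Leg 4: γ = 1/√(1 − 0.3815²) = 1/√0.8545 = 1.082; Δt_4 = 1.082 × 16.45 = 17.80 h.
Total: 59.07 + 23.54 + 23.27 + 17.80 h.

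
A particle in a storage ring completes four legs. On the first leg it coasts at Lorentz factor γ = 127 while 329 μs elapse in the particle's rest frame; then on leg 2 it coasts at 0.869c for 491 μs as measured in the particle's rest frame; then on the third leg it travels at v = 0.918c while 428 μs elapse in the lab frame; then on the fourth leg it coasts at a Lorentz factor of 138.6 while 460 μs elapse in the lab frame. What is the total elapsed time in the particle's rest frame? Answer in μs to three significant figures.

Leg 1: 329 μs is already measured in the particle's rest frame.
Leg 2: 491 μs is already measured in the particle's rest frame.
Leg 3: γ = 1/√(1 − 0.918²) = 1/√0.1573 = 2.522; τ_3 = 428/2.522 = 169.7 μs.
Leg 4: γ = 138.6; τ_4 = 460/138.6 = 3.319 μs.
Total: 329.0 + 491.0 + 169.7 + 3.319 μs.

τ = 993 μs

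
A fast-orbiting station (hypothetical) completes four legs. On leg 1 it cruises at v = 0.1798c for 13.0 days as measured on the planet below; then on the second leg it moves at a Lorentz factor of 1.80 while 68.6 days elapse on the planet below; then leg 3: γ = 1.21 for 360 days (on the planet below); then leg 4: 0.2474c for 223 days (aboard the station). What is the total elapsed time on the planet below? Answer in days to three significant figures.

Δt = 672 days

Leg 1: 13.0 days is already measured on the planet below.
Leg 2: 68.6 days is already measured on the planet below.
Leg 3: 360 days is already measured on the planet below.
Leg 4: γ = 1/√(1 − 0.2474²) = 1/√0.9388 = 1.032; Δt_4 = 1.032 × 223 = 230.2 days.
Total: 13.00 + 68.60 + 360.0 + 230.2 days.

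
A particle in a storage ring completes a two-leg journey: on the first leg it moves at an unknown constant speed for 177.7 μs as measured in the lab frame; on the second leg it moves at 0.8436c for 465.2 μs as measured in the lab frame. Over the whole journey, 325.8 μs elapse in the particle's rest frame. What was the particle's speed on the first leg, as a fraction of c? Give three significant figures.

β = 0.904

Leg 1: speed unknown; τ_1 = 177.7/γ_1.
Leg 2: γ = 1/√(1 − 0.8436²) = 1/√0.2883 = 1.862; τ_2 = 465.2/1.862 = 249.8 μs.
Total proper time: τ_1 + 249.8 = 325.8, so τ_1 = 325.8 − 249.8 = 76.00 μs.
γ_1 = 177.7/76.00 = 2.338; β = √(1 − 1/γ²) = √0.8171.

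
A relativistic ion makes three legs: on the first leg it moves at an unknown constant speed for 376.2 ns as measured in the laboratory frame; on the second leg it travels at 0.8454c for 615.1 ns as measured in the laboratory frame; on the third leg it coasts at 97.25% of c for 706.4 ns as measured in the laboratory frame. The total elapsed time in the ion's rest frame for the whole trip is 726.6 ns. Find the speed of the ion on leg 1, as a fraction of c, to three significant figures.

Leg 1: speed unknown; τ_1 = 376.2/γ_1.
Leg 2: γ = 1/√(1 − 0.8454²) = 1/√0.2853 = 1.872; τ_2 = 615.1/1.872 = 328.5 ns.
Leg 3: β = 0.9725; γ = 1/√(1 − 0.9725²) = 1/√0.05424 = 4.294; τ_3 = 706.4/4.294 = 164.5 ns.
Total proper time: τ_1 + 328.5 + 164.5 = 726.6, so τ_1 = 726.6 − 493.1 = 233.5 ns.
γ_1 = 376.2/233.5 = 1.611; β = √(1 − 1/γ²) = √0.6147.

β = 0.784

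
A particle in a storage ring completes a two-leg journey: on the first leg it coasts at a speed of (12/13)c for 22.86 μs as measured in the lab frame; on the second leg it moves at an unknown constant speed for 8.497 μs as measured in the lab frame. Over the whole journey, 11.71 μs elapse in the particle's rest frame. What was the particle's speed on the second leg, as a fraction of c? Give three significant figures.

Leg 1: γ = 1/√(1 − (12/13)²) = 13/5 = 2.600; τ_1 = 22.86/2.600 = 8.792 μs.
Leg 2: speed unknown; τ_2 = 8.497/γ_2.
Total proper time: 8.792 + τ_2 = 11.71, so τ_2 = 11.71 − 8.792 = 2.918 μs.
γ_2 = 8.497/2.918 = 2.912; β = √(1 − 1/γ²) = √0.8821.

β = 0.939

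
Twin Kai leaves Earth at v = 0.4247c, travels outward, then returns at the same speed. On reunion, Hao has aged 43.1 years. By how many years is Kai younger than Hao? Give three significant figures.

γ = 1/√(1 − 0.4247²) = 1/√0.8196 = 1.105
Kai's elapsed proper time: τ = 43.1/1.105 = 39.02 years.
Age gap = Δt − τ = 43.1 − 39.02 years.

Δt − τ = 4.08 years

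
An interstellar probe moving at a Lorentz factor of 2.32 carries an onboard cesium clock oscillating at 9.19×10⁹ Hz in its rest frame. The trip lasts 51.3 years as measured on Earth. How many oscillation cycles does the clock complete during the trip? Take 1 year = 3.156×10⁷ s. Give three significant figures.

γ = 2.32
The oscillator's own cycle count is N = f × τ where τ is the proper time aboard the probe. τ = Δt/γ = 51.3/2.320 = 22.11 years = 6.979×10⁸ s.
N = 9.19×10⁹ × 6.979×10⁸ = 6.413×10¹⁸.

N = 6.41×10¹⁸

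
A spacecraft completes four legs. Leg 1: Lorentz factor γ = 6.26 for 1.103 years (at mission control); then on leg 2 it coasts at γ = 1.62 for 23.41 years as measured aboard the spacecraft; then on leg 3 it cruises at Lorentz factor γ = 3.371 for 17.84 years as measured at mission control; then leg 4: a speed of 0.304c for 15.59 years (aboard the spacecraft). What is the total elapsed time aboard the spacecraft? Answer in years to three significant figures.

τ = 44.5 years

Leg 1: γ = 6.26; τ_1 = 1.103/6.260 = 0.1762 years.
Leg 2: 23.41 years is already measured aboard the spacecraft.
Leg 3: γ = 3.371; τ_3 = 17.84/3.371 = 5.292 years.
Leg 4: 15.59 years is already measured aboard the spacecraft.
Total: 0.1762 + 23.41 + 5.292 + 15.59 years.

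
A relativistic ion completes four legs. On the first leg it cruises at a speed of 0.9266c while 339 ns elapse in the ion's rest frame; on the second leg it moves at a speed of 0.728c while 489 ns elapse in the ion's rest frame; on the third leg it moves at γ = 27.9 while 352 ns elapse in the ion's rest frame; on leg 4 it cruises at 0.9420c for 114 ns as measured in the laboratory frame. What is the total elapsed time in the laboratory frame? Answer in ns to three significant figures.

Leg 1: γ = 1/√(1 − 0.9266²) = 1/√0.1414 = 2.659; Δt_1 = 2.659 × 339 = 901.5 ns.
Leg 2: γ = 1/√(1 − 0.728²) = 1/√0.4700 = 1.459; Δt_2 = 1.459 × 489 = 713.3 ns.
Leg 3: γ = 27.9; Δt_3 = 27.90 × 352 = 9821 ns.
Leg 4: 114 ns is already measured in the laboratory frame.
Total: 901.5 + 713.3 + 9821 + 114.0 ns.

Δt = 1.15×10⁴ ns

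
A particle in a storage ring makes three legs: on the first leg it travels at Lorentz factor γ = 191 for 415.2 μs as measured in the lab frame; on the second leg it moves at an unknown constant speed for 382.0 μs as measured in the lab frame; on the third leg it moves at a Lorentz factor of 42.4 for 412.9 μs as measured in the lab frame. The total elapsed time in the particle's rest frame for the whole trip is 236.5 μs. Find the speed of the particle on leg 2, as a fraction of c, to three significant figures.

Leg 1: γ = 191; τ_1 = 415.2/191.0 = 2.174 μs.
Leg 2: speed unknown; τ_2 = 382.0/γ_2.
Leg 3: γ = 42.4; τ_3 = 412.9/42.40 = 9.738 μs.
Total proper time: 2.174 + τ_2 + 9.738 = 236.5, so τ_2 = 236.5 − 11.91 = 224.6 μs.
γ_2 = 382.0/224.6 = 1.701; β = √(1 − 1/γ²) = √0.6543.

β = 0.809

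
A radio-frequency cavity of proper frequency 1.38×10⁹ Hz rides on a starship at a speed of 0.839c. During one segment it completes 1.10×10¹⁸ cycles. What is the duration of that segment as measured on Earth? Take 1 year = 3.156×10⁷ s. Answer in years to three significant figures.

Δt = 46.4 years

γ = 1/√(1 − 0.839²) = 1/√0.2961 = 1.838
Proper time for N cycles: τ = N/f = 1.10×10¹⁸/(1.38×10⁹) = 7.971×10⁸ s = 25.26 years.
Lab-frame duration Δt = γτ = 1.838 × 25.26 = 46.42 years.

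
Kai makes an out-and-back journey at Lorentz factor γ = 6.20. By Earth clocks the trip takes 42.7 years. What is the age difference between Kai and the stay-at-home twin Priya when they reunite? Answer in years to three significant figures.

Δt − τ = 35.8 years

γ = 6.20
Kai's elapsed proper time: τ = 42.7/6.200 = 6.887 years.
Age gap = Δt − τ = 42.7 − 6.887 years.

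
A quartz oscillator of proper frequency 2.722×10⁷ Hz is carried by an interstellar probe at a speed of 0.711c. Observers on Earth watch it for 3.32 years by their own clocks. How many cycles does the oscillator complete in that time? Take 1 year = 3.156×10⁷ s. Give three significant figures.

γ = 1/√(1 − 0.711²) = 1/√0.4945 = 1.422
During 3.32 years of lab time, the oscillator's proper time advances by τ = Δt/γ = 3.32/1.422 = 2.335 years = 7.368×10⁷ s.
N = f × τ = 2.722×10⁷ × 7.368×10⁷ = 2.006×10¹⁵.

N = 2.01×10¹⁵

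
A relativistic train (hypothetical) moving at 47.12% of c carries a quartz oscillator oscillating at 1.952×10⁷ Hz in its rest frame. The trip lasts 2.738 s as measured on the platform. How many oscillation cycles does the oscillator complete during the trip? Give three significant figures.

N = 4.71×10⁷

β = 0.4712; γ = 1/√(1 − 0.4712²) = 1/√0.7780 = 1.134
The oscillator's own cycle count is N = f × τ where τ is the proper time on the train. τ = Δt/γ = 2.738/1.134 = 2.415 s = 2.415×10⁰ s.
N = 1.952×10⁷ × 2.415×10⁰ = 4.714×10⁷.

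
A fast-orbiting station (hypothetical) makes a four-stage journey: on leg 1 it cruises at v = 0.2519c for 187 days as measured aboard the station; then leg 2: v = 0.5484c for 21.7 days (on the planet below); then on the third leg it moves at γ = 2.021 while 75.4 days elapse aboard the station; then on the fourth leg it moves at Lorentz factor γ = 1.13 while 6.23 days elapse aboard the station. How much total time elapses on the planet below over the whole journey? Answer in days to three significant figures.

Leg 1: γ = 1/√(1 − 0.2519²) = 1/√0.9365 = 1.033; Δt_1 = 1.033 × 187 = 193.2 days.
Leg 2: 21.7 days is already measured on the planet below.
Leg 3: γ = 2.021; Δt_3 = 2.021 × 75.4 = 152.4 days.
Leg 4: γ = 1.13; Δt_4 = 1.130 × 6.23 = 7.040 days.
Total: 193.2 + 21.70 + 152.4 + 7.040 days.

Δt = 374 days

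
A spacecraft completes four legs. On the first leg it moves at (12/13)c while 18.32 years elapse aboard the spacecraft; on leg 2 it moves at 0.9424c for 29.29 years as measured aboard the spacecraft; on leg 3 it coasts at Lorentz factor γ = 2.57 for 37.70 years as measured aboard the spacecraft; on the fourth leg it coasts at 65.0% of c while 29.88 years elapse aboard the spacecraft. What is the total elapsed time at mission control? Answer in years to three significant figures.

Leg 1: γ = 1/√(1 − (12/13)²) = 13/5 = 2.600; Δt_1 = 2.600 × 18.32 = 47.63 years.
Leg 2: γ = 1/√(1 − 0.9424²) = 1/√0.1119 = 2.990; Δt_2 = 2.990 × 29.29 = 87.57 years.
Leg 3: γ = 2.57; Δt_3 = 2.570 × 37.70 = 96.89 years.
Leg 4: β = 0.650; γ = 1/√(1 − 0.650²) = 1/√0.5775 = 1.316; Δt_4 = 1.316 × 29.88 = 39.32 years.
Total: 47.63 + 87.57 + 96.89 + 39.32 years.

Δt = 271 years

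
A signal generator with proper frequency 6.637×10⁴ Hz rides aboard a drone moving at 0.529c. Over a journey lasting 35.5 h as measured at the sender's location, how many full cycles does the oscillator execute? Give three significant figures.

γ = 1/√(1 − 0.529²) = 1/√0.7202 = 1.178
The oscillator's own cycle count is N = f × τ where τ is the proper time aboard the drone. τ = Δt/γ = 35.5/1.178 = 30.13 h = 1.085×10⁵ s.
N = 6.637×10⁴ × 1.085×10⁵ = 7.198×10⁹.

N = 7.20×10⁹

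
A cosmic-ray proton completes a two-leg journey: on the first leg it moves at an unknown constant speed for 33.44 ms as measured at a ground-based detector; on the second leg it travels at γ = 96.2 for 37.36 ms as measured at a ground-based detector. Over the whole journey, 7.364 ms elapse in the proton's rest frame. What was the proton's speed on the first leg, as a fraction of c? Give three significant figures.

Leg 1: speed unknown; τ_1 = 33.44/γ_1.
Leg 2: γ = 96.2; τ_2 = 37.36/96.20 = 0.3884 ms.
Total proper time: τ_1 + 0.3884 = 7.364, so τ_1 = 7.364 − 0.3884 = 6.976 ms.
γ_1 = 33.44/6.976 = 4.794; β = √(1 − 1/γ²) = √0.9565.

β = 0.978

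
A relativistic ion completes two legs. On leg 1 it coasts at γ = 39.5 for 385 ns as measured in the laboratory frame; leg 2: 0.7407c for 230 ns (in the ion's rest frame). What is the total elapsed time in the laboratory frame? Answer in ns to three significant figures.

Leg 1: 385 ns is already measured in the laboratory frame.
Leg 2: γ = 1/√(1 − 0.7407²) = 1/√0.4514 = 1.488; Δt_2 = 1.488 × 230 = 342.3 ns.
Total: 385.0 + 342.3 ns.

Δt = 727 ns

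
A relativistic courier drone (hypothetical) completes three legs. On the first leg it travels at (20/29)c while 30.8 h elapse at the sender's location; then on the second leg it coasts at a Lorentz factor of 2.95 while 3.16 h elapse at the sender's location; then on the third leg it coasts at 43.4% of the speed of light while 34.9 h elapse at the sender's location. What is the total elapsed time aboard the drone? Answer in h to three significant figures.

τ = 54.8 h

Leg 1: γ = 1/√(1 − (20/29)²) = 29/21 ≈ 1.381; τ_1 = 30.8/1.381 = 22.30 h.
Leg 2: γ = 2.95; τ_2 = 3.16/2.950 = 1.071 h.
Leg 3: β = 0.434; γ = 1/√(1 − 0.434²) = 1/√0.8116 = 1.110; τ_3 = 34.9/1.110 = 31.44 h.
Total: 22.30 + 1.071 + 31.44 h.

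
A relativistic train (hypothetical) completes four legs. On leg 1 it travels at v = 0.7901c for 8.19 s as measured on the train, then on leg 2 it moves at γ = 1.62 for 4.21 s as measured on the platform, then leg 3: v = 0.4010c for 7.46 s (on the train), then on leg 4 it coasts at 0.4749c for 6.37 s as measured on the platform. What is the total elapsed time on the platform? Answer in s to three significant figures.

Leg 1: γ = 1/√(1 − 0.7901²) = 1/√0.3757 = 1.631; Δt_1 = 1.631 × 8.19 = 13.36 s.
Leg 2: 4.21 s is already measured on the platform.
Leg 3: γ = 1/√(1 − 0.4010²) = 1/√0.8392 = 1.092; Δt_3 = 1.092 × 7.46 = 8.143 s.
Leg 4: 6.37 s is already measured on the platform.
Total: 13.36 + 4.210 + 8.143 + 6.370 s.

Δt = 32.1 s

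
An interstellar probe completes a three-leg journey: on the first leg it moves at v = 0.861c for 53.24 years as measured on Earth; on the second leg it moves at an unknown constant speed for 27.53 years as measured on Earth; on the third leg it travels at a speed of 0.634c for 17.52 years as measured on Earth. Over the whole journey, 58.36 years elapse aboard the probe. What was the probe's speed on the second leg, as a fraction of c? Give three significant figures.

β = 0.765

Leg 1: γ = 1/√(1 − 0.861²) = 1/√0.2587 = 1.966; τ_1 = 53.24/1.966 = 27.08 years.
Leg 2: speed unknown; τ_2 = 27.53/γ_2.
Leg 3: γ = 1/√(1 − 0.634²) = 1/√0.5980 = 1.293; τ_3 = 17.52/1.293 = 13.55 years.
Total proper time: 27.08 + τ_2 + 13.55 = 58.36, so τ_2 = 58.36 − 40.63 = 17.73 years.
γ_2 = 27.53/17.73 = 1.552; β = √(1 − 1/γ²) = √0.5851.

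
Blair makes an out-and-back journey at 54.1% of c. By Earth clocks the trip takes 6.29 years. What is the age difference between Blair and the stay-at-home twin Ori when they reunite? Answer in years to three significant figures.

β = 0.541; γ = 1/√(1 − 0.541²) = 1/√0.7073 = 1.189
Blair's elapsed proper time: τ = 6.29/1.189 = 5.290 years.
Age gap = Δt − τ = 6.29 − 5.290 years.

Δt − τ = 1.00 years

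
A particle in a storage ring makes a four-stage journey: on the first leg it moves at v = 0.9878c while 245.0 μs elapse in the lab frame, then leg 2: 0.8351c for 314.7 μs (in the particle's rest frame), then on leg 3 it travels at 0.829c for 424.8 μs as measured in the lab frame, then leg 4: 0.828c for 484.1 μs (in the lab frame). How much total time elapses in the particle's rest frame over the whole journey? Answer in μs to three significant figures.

Leg 1: γ = 1/√(1 − 0.9878²) = 1/√0.02425 = 6.421; τ_1 = 245.0/6.421 = 38.15 μs.
Leg 2: 314.7 μs is already measured in the particle's rest frame.
Leg 3: γ = 1/√(1 − 0.829²) = 1/√0.3128 = 1.788; τ_3 = 424.8/1.788 = 237.6 μs.
Leg 4: γ = 1/√(1 − 0.828²) = 1/√0.3144 = 1.783; τ_4 = 484.1/1.783 = 271.4 μs.
Total: 38.15 + 314.7 + 237.6 + 271.4 μs.

τ = 862 μs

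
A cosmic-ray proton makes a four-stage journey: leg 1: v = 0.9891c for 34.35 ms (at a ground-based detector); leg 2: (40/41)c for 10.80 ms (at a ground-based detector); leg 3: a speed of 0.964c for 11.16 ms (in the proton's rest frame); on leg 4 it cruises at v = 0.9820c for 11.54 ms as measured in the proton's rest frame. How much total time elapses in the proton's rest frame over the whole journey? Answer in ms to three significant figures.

τ = 30.1 ms

Leg 1: γ = 1/√(1 − 0.9891²) = 1/√0.02168 = 6.791; τ_1 = 34.35/6.791 = 5.058 ms.
Leg 2: γ = 1/√(1 − (40/41)²) = 41/9 ≈ 4.556; τ_2 = 10.80/4.556 = 2.371 ms.
Leg 3: 11.16 ms is already measured in the proton's rest frame.
Leg 4: 11.54 ms is already measured in the proton's rest frame.
Total: 5.058 + 2.371 + 11.16 + 11.54 ms.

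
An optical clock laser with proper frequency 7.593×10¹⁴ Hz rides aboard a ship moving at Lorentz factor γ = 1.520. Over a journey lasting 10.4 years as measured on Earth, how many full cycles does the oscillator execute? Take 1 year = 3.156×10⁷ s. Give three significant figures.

γ = 1.520
The oscillator's own cycle count is N = f × τ where τ is the proper time on the ship. τ = Δt/γ = 10.4/1.520 = 6.842 years = 2.159×10⁸ s.
N = 7.593×10¹⁴ × 2.159×10⁸ = 1.640×10²³.

N = 1.64×10²³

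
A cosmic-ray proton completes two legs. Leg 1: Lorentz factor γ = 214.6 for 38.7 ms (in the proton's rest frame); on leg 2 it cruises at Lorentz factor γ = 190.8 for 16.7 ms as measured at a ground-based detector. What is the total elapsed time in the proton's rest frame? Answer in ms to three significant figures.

τ = 38.8 ms

Leg 1: 38.7 ms is already measured in the proton's rest frame.
Leg 2: γ = 190.8; τ_2 = 16.7/190.8 = 0.08753 ms.
Total: 38.70 + 0.08753 ms.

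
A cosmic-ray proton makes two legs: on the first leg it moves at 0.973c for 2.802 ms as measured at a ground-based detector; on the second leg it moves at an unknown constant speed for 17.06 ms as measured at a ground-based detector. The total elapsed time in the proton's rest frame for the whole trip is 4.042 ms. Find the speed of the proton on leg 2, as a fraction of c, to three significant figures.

Leg 1: γ = 1/√(1 − 0.973²) = 1/√0.05327 = 4.333; τ_1 = 2.802/4.333 = 0.6467 ms.
Leg 2: speed unknown; τ_2 = 17.06/γ_2.
Total proper time: 0.6467 + τ_2 = 4.042, so τ_2 = 4.042 − 0.6467 = 3.395 ms.
γ_2 = 17.06/3.395 = 5.025; β = √(1 − 1/γ²) = √0.9604.

β = 0.980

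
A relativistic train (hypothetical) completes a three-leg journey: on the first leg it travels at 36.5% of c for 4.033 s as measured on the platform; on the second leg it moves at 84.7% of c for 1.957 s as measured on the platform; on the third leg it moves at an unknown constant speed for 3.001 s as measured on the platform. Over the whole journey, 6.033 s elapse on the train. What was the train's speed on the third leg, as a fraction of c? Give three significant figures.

Leg 1: β = 0.365; γ = 1/√(1 − 0.365²) = 1/√0.8668 = 1.074; τ_1 = 4.033/1.074 = 3.755 s.
Leg 2: β = 0.847; γ = 1/√(1 − 0.847²) = 1/√0.2826 = 1.881; τ_2 = 1.957/1.881 = 1.040 s.
Leg 3: speed unknown; τ_3 = 3.001/γ_3.
Total proper time: 3.755 + 1.040 + τ_3 = 6.033, so τ_3 = 6.033 − 4.795 = 1.238 s.
γ_3 = 3.001/1.238 = 2.424; β = √(1 − 1/γ²) = √0.8298.

β = 0.911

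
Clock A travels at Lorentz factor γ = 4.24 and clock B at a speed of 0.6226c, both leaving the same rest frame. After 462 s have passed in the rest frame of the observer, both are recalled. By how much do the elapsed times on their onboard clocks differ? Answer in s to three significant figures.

A: γ = 4.24; τ_A = 462/4.240 = 109.0 s.
B: γ = 1/√(1 − 0.6226²) = 1/√0.6124 = 1.278; τ_B = 462/1.278 = 361.5 s.

|τ_A − τ_B| = 253 s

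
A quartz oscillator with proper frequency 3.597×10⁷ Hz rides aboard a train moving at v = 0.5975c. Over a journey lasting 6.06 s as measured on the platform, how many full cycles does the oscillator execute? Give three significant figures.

γ = 1/√(1 − 0.5975²) = 1/√0.6430 = 1.247
The oscillator's own cycle count is N = f × τ where τ is the proper time on the train. τ = Δt/γ = 6.06/1.247 = 4.859 s = 4.859×10⁰ s.
N = 3.597×10⁷ × 4.859×10⁰ = 1.748×10⁸.

N = 1.75×10⁸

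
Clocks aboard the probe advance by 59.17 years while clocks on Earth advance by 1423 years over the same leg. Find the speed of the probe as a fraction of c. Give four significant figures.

v = 0.9991c

The proper time is measured aboard the probe (both events occur at the probe's location); Δt is measured on Earth. γ = Δt/τ = 1423/59.17 = 24.05.
β = √(1 − 1/γ²) = √(1 − 0.001729) = √0.9983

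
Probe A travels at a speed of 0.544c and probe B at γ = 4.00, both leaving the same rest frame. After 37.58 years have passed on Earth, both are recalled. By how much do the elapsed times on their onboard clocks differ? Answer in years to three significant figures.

A: γ = 1/√(1 − 0.544²) = 1/√0.7041 = 1.192; τ_A = 37.58/1.192 = 31.53 years.
B: γ = 4.00; τ_B = 37.58/4.000 = 9.395 years.

|τ_A − τ_B| = 22.1 years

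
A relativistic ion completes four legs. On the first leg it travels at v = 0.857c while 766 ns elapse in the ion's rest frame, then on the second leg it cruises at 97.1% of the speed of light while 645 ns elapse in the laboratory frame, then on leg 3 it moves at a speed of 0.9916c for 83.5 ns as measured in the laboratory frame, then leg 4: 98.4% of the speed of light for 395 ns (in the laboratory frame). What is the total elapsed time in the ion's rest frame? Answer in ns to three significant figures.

τ = 1000 ns

Leg 1: 766 ns is already measured in the ion's rest frame.
Leg 2: β = 0.971; γ = 1/√(1 − 0.971²) = 1/√0.05716 = 4.183; τ_2 = 645/4.183 = 154.2 ns.
Leg 3: γ = 1/√(1 − 0.9916²) = 1/√0.01673 = 7.731; τ_3 = 83.5/7.731 = 10.80 ns.
Leg 4: β = 0.984; γ = 1/√(1 − 0.984²) = 1/√0.03174 = 5.613; τ_4 = 395/5.613 = 70.38 ns.
Total: 766.0 + 154.2 + 10.80 + 70.38 ns.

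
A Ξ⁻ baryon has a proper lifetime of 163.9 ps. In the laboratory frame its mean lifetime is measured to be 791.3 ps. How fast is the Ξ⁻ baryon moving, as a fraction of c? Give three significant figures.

γ = Δt/τ₀ = 791.3/163.9 = 4.828
β = √(1 − 1/γ²) = √(1 − 0.04290) = √0.9571

β = 0.978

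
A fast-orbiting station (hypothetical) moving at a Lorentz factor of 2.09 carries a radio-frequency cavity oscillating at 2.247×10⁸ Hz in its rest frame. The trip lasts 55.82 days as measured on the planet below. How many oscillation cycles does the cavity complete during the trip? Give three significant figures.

γ = 2.09
The oscillator's own cycle count is N = f × τ where τ is the proper time aboard the station. τ = Δt/γ = 55.82/2.090 = 26.71 days = 2.308×10⁶ s.
N = 2.247×10⁸ × 2.308×10⁶ = 5.185×10¹⁴.

N = 5.19×10¹⁴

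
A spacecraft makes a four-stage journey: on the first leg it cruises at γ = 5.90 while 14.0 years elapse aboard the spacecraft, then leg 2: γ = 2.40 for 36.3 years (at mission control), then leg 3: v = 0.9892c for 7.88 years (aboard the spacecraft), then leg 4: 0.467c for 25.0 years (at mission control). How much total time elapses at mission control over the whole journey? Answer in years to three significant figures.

Leg 1: γ = 5.90; Δt_1 = 5.900 × 14.0 = 82.60 years.
Leg 2: 36.3 years is already measured at mission control.
Leg 3: γ = 1/√(1 − 0.9892²) = 1/√0.02148 = 6.823; Δt_3 = 6.823 × 7.88 = 53.76 years.
Leg 4: 25.0 years is already measured at mission control.
Total: 82.60 + 36.30 + 53.76 + 25.00 years.

Δt = 198 years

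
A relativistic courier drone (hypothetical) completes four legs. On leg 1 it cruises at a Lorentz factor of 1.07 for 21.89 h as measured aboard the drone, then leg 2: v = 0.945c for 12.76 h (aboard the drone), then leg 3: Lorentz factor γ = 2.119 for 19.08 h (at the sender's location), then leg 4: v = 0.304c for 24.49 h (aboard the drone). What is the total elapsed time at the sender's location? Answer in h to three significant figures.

Δt = 107 h

Leg 1: γ = 1.07; Δt_1 = 1.070 × 21.89 = 23.42 h.
Leg 2: γ = 1/√(1 − 0.945²) = 1/√0.1070 = 3.057; Δt_2 = 3.057 × 12.76 = 39.01 h.
Leg 3: 19.08 h is already measured at the sender's location.
Leg 4: γ = 1/√(1 − 0.304²) = 1/√0.9076 = 1.050; Δt_4 = 1.050 × 24.49 = 25.71 h.
Total: 23.42 + 39.01 + 19.08 + 25.71 h.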